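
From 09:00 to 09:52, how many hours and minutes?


0h 52m

End time in minutes: 9×60 + 52 = 592
Start time in minutes: 9×60 + 0 = 540
Difference = 592 - 540 = 52 minutes
= 0 hours 52 minutes


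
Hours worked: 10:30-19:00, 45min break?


7h 45m (465 minutes)

Total time = (19×60+0) - (10×60+30)
= 1140 - 630 = 510 min
Minus break: 510 - 45 = 465 min
= 7h 45m


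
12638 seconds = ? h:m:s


Hours: 12638 ÷ 3600 = 3 remainder 1838
Minutes: 1838 ÷ 60 = 30 remainder 38
Seconds: 38

3h 30m 38s


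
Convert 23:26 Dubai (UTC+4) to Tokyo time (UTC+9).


Time difference = UTC+9 - UTC+4 = +5 hours
New hour = (23 + 5) mod 24
= 28 mod 24 = 4
Minutes unchanged → 04:26; 28 ≥ 24 → next day

04:26 (next day)


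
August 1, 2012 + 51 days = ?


September 21, 2012

Start: August 1, 2012
Add 51 days
August 1 → September 1: 31 - 1 + 1 = 31 days (51 - 31 = 20 left)
September 1 + 20 = September 21, 2012


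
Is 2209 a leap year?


Rules: divisible by 4 AND (not by 100 OR by 400)
2209 ÷ 4 = 552 remainder 1 → not divisible by 4
Not divisible by 4 → not a leap year

No


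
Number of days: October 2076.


31 days

Month: October (month 10)
October has 31 days


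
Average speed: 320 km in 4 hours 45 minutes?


67.4 km/h

Distance: 320 km
Time: 4h 45m = 285 min = 285/60 = 19/4 hours
Speed = 320 ÷ (19/4) = 320 × 4 / 19 = 1280/19 ≈ 67.4 km/h


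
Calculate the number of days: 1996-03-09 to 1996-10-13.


218 days

From March 9, 1996 to October 13, 1996
Rest of March 1996: 31 - 9 = 22
Full months: April 30, May 31, June 30, July 31, August 31, September 30
Days into October 1996: 13
Total = 22 + 30 + 31 + 30 + 31 + 31 + 30 + 13 = 218 days


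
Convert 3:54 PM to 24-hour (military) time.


Input: 3:54 PM
PM: 3 + 12 = 15

15:54


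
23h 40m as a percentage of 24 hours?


0.9861 (98.61%)

Total minutes: 23×60 + 40 = 1420
Day = 24×60 = 1440 minutes
Fraction = 1420/1440 ≈ 0.9861
As a percentage: 1420/1440 × 100 ≈ 98.61%


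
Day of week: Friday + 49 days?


Friday

Start: Friday (index 4)
(4 + 49) mod 7
= 53 mod 7
= 4
Index 4 → Friday


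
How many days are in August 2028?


Month: August (month 8)
August has 31 days

31 days


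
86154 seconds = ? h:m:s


Hours: 86154 ÷ 3600 = 23 remainder 3354
Minutes: 3354 ÷ 60 = 55 remainder 54
Seconds: 54

23h 55m 54s


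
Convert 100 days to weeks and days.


Weeks: 100 ÷ 7 = 14 remainder 2

14 weeks 2 days


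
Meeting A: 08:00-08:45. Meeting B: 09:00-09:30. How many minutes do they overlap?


0 minutes

Meeting A: 480-525 (in minutes from midnight)
Meeting B: 540-570
Overlap start = max(480, 540) = 540
Overlap end = min(525, 570) = 525
Overlap = max(0, 525 - 540) = 0 min


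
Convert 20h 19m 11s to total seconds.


73151 seconds

Hours: 20 × 3600 = 72000
Minutes: 19 × 60 = 1140
Seconds: 11
Total = 72000 + 1140 + 11 = 73151


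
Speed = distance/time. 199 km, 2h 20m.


85.3 km/h

Distance: 199 km
Time: 2h 20m = 140 min = 140/60 = 7/3 hours
Speed = 199 ÷ (7/3) = 199 × 3 / 7 = 597/7 ≈ 85.3 km/h


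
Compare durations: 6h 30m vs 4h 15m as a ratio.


Duration 1: 390 minutes
Duration 2: 255 minutes
Ratio = 390:255
GCD = 15
Simplified = 26:17
As a decimal: 26/17 ≈ 1.53

26:17 (1.53)


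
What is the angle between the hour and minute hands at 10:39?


Hour hand = 10×30 + 39×0.5 = 319.5°
Minute hand = 39×6 = 234°
Difference = |319.5 - 234| = 85.5°

85.5°


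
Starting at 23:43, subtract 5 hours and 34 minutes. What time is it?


Start: 1423 minutes from midnight
Subtract: 334 minutes
Remaining: 1423 - 334 = 1089
Hours: 18, Minutes: 9

18:09


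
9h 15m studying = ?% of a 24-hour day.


38.5%

Time: 555 minutes
Day: 1440 minutes
Percentage = (555/1440) × 100 ≈ 38.5%


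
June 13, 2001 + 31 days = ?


Start: June 13, 2001
Add 31 days
June 13 → July 1: 30 - 13 + 1 = 18 days (31 - 18 = 13 left)
July 1 + 13 = July 14, 2001

July 14, 2001


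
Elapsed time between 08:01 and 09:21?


End time in minutes: 9×60 + 21 = 561
Start time in minutes: 8×60 + 1 = 481
Difference = 561 - 481 = 80 minutes
= 1 hours 20 minutes

1h 20m


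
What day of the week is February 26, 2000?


Zeller's congruence:
q=26, m=14, k=99, j=19
h = (26 + ⌊13×15/5⌋ + 99 + ⌊99/4⌋ + ⌊19/4⌋ - 2×19) mod 7
= (26 + 39 + 99 + 24 + 4 - 38) mod 7
= 154 mod 7 = 0
h=0 → Saturday

Saturday


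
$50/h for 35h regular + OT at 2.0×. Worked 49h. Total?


Regular: 35h × $50 = $1750.00
Overtime: 49 - 35 = 14h
OT pay: 14h × $50 × 2.0 = $1400.00
Total = $1750.00 + $1400.00 = $3150.00

$3150.00


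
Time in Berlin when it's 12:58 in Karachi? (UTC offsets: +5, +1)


Time difference = UTC+1 - UTC+5 = -4 hours
New hour = (12 -4) mod 24
= 8 mod 24 = 8
Minutes unchanged → 08:58

08:58


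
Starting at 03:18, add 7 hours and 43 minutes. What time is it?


Start: 198 minutes from midnight
Add: 463 minutes
Total: 661 minutes
Hours: 661 ÷ 60 = 11 remainder 1

11:01


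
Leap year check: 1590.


No

Rules: divisible by 4 AND (not by 100 OR by 400)
1590 ÷ 4 = 397 remainder 2 → not divisible by 4
Not divisible by 4 → not a leap year


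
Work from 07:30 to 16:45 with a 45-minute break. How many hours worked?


8h 30m (510 minutes)

Total time = (16×60+45) - (7×60+30)
= 1005 - 450 = 555 min
Minus break: 555 - 45 = 510 min
= 8h 30m


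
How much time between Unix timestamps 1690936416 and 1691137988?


Difference = 1691137988 - 1690936416 = 201572 seconds
In hours: 201572 / 3600 ≈ 56.0
In days: 201572 / 86400 ≈ 2.33

201572 seconds (56.0 hours / 2.33 days)


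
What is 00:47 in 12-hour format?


Hour: 0
0 → 12 AM (midnight)

12:47 AM


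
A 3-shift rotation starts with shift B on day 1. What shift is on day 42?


Shifts: A, B, C
Start: B (index 1)
Day 42: (1 + 42 - 1) mod 3
= 42 mod 3
= 0
Index 0 → shift A

Shift A


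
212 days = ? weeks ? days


30 weeks 2 days

Weeks: 212 ÷ 7 = 30 remainder 2


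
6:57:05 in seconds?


Hours: 6 × 3600 = 21600
Minutes: 57 × 60 = 3420
Seconds: 5
Total = 21600 + 3420 + 5 = 25025

25025 seconds


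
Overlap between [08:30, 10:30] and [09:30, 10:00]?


30 minutes

Meeting A: 510-630 (in minutes from midnight)
Meeting B: 570-600
Overlap start = max(510, 570) = 570
Overlap end = min(630, 600) = 600
Overlap = max(0, 600 - 570) = 30 min


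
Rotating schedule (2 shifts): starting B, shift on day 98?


Shifts: A, B
Start: B (index 1)
Day 98: (1 + 98 - 1) mod 2
= 98 mod 2
= 0
Index 0 → shift A

Shift A


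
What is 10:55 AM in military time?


10:55

Input: 10:55 AM
AM hour stays: 10


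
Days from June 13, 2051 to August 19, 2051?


From June 13, 2051 to August 19, 2051
Rest of June 2051: 30 - 13 = 17
Full months: July 31
Days into August 2051: 19
Total = 17 + 31 + 19 = 67 days

67 days


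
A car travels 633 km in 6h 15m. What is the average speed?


Distance: 633 km
Time: 6h 15m = 375 min = 375/60 = 25/4 hours
Speed = 633 ÷ (25/4) = 633 × 4 / 25 = 2532/25 ≈ 101.3 km/h

101.3 km/h


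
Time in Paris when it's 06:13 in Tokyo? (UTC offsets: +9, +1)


Time difference = UTC+1 - UTC+9 = -8 hours
New hour = (6 -8) mod 24
= -2 mod 24 = 22
Minutes unchanged → 22:13; -2 < 0 → previous day

22:13 (previous day)


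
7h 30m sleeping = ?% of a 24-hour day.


Time: 450 minutes
Day: 1440 minutes
Percentage = (450/1440) × 100 ≈ 31.3%

31.3%


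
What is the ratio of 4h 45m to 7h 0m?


19:28 (0.68)

Duration 1: 285 minutes
Duration 2: 420 minutes
Ratio = 285:420
GCD = 15
Simplified = 19:28
As a decimal: 19/28 ≈ 0.68


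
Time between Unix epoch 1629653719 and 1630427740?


Difference = 1630427740 - 1629653719 = 774021 seconds
In hours: 774021 / 3600 ≈ 215.0
In days: 774021 / 86400 ≈ 8.96

774021 seconds (215.0 hours / 8.96 days)


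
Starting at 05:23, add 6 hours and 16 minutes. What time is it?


11:39

Start: 323 minutes from midnight
Add: 376 minutes
Total: 699 minutes
Hours: 699 ÷ 60 = 11 remainder 39


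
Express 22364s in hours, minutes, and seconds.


6h 12m 44s

Hours: 22364 ÷ 3600 = 6 remainder 764
Minutes: 764 ÷ 60 = 12 remainder 44
Seconds: 44


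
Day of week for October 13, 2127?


Monday

Zeller's congruence:
q=13, m=10, k=27, j=21
h = (13 + ⌊13×11/5⌋ + 27 + ⌊27/4⌋ + ⌊21/4⌋ - 2×21) mod 7
= (13 + 28 + 27 + 6 + 5 - 42) mod 7
= 37 mod 7 = 2
h=2 → Monday


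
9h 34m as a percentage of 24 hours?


0.3986 (39.86%)

Total minutes: 9×60 + 34 = 574
Day = 24×60 = 1440 minutes
Fraction = 574/1440 ≈ 0.3986
As a percentage: 574/1440 × 100 ≈ 39.86%


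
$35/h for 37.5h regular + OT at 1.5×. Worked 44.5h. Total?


Regular: 37.5h × $35 = $1312.50
Overtime: 44.5 - 37.5 = 7.0h
OT pay: 7.0h × $35 × 1.5 = $367.50
Total = $1312.50 + $367.50 = $1680.00

$1680.00


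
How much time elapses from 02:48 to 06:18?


3h 30m

End time in minutes: 6×60 + 18 = 378
Start time in minutes: 2×60 + 48 = 168
Difference = 378 - 168 = 210 minutes
= 3 hours 30 minutes


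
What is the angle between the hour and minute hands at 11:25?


Hour hand = 11×30 + 25×0.5 = 342.5°
Minute hand = 25×6 = 150°
Difference = |342.5 - 150| = 192.5°
Since > 180°: 360 - 192.5 = 167.5°

167.5°


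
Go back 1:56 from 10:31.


Start: 631 minutes from midnight
Subtract: 116 minutes
Remaining: 631 - 116 = 515
Hours: 8, Minutes: 35

08:35


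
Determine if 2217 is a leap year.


Rules: divisible by 4 AND (not by 100 OR by 400)
2217 ÷ 4 = 554 remainder 1 → not divisible by 4
Not divisible by 4 → not a leap year

No


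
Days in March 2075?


Month: March (month 3)
March has 31 days

31 days


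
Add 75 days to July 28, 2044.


Start: July 28, 2044
Add 75 days
July 28 → August 1: 31 - 28 + 1 = 4 days (75 - 4 = 71 left)
August 1 → September 1: 31 - 1 + 1 = 31 days (71 - 31 = 40 left)
September 1 → October 1: 30 - 1 + 1 = 30 days (40 - 30 = 10 left)
October 1 + 10 = October 11, 2044

October 11, 2044


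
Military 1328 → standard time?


1:28 PM

Hour: 13
13 - 12 = 1 → PM


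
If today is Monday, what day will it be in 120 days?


Tuesday

Start: Monday (index 0)
(0 + 120) mod 7
= 120 mod 7
= 1
Index 1 → Tuesday


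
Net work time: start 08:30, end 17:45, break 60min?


Total time = (17×60+45) - (8×60+30)
= 1065 - 510 = 555 min
Minus break: 555 - 60 = 495 min
= 8h 15m

8h 15m (495 minutes)


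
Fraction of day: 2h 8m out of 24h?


Total minutes: 2×60 + 8 = 128
Day = 24×60 = 1440 minutes
Fraction = 128/1440 ≈ 0.0889
As a percentage: 128/1440 × 100 ≈ 8.89%

0.0889 (8.89%)


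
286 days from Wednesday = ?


Start: Wednesday (index 2)
(2 + 286) mod 7
= 288 mod 7
= 1
Index 1 → Tuesday

Tuesday


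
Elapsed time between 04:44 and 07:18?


End time in minutes: 7×60 + 18 = 438
Start time in minutes: 4×60 + 44 = 284
Difference = 438 - 284 = 154 minutes
= 2 hours 34 minutes

2h 34m


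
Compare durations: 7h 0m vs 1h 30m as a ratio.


Duration 1: 420 minutes
Duration 2: 90 minutes
Ratio = 420:90
GCD = 30
Simplified = 14:3
As a decimal: 14/3 ≈ 4.67

14:3 (4.67)


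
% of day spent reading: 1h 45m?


Time: 105 minutes
Day: 1440 minutes
Percentage = (105/1440) × 100 ≈ 7.3%

7.3%


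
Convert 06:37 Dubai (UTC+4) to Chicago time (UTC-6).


20:37 (previous day)

Time difference = UTC-6 - UTC+4 = -10 hours
New hour = (6 -10) mod 24
= -4 mod 24 = 20
Minutes unchanged → 20:37; -4 < 0 → previous day


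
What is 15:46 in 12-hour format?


Hour: 15
15 - 12 = 3 → PM

3:46 PM


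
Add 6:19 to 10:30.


Start: 630 minutes from midnight
Add: 379 minutes
Total: 1009 minutes
Hours: 1009 ÷ 60 = 16 remainder 49

16:49


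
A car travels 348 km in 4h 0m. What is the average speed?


87.0 km/h

Distance: 348 km
Time: 4 hours
Speed = 348 / 4 = 87.0 km/h


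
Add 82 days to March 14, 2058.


Start: March 14, 2058
Add 82 days
March 14 → April 1: 31 - 14 + 1 = 18 days (82 - 18 = 64 left)
April 1 → May 1: 30 - 1 + 1 = 30 days (64 - 30 = 34 left)
May 1 → June 1: 31 - 1 + 1 = 31 days (34 - 31 = 3 left)
June 1 + 3 = June 4, 2058

June 4, 2058


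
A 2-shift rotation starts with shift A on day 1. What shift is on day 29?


Shift A

Shifts: A, B
Start: A (index 0)
Day 29: (0 + 29 - 1) mod 2
= 28 mod 2
= 0
Index 0 → shift A


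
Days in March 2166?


Month: March (month 3)
March has 31 days

31 days


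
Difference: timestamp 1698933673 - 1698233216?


Difference = 1698933673 - 1698233216 = 700457 seconds
In hours: 700457 / 3600 ≈ 194.6
In days: 700457 / 86400 ≈ 8.11

700457 seconds (194.6 hours / 8.11 days)


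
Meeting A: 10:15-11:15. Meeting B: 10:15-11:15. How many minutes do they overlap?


Meeting A: 615-675 (in minutes from midnight)
Meeting B: 615-675
Overlap start = max(615, 615) = 615
Overlap end = min(675, 675) = 675
Overlap = max(0, 675 - 615) = 60 min

60 minutes


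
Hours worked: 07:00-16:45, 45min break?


9h 0m (540 minutes)

Total time = (16×60+45) - (7×60+0)
= 1005 - 420 = 585 min
Minus break: 585 - 45 = 540 min
= 9h 0m


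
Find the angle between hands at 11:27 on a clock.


Hour hand = 11×30 + 27×0.5 = 343.5°
Minute hand = 27×6 = 162°
Difference = |343.5 - 162| = 181.5°
Since > 180°: 360 - 181.5 = 178.5°

178.5°


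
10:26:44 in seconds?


Hours: 10 × 3600 = 36000
Minutes: 26 × 60 = 1560
Seconds: 44
Total = 36000 + 1560 + 44 = 37604

37604 seconds


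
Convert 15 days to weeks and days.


Weeks: 15 ÷ 7 = 2 remainder 1

2 weeks 1 days


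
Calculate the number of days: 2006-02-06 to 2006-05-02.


From February 6, 2006 to May 2, 2006
Rest of February 2006: 28 - 6 = 22
Full months: March 31, April 30
Days into May 2006: 2
Total = 22 + 31 + 30 + 2 = 85 days

85 days


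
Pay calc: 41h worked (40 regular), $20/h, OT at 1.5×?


Regular: 40h × $20 = $800.00
Overtime: 41 - 40 = 1h
OT pay: 1h × $20 × 1.5 = $30.00
Total = $800.00 + $30.00 = $830.00

$830.00


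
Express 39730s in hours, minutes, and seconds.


11h 2m 10s

Hours: 39730 ÷ 3600 = 11 remainder 130
Minutes: 130 ÷ 60 = 2 remainder 10
Seconds: 10


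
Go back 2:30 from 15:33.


Start: 933 minutes from midnight
Subtract: 150 minutes
Remaining: 933 - 150 = 783
Hours: 13, Minutes: 3

13:03


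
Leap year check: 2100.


No

Rules: divisible by 4 AND (not by 100 OR by 400)
2100 ÷ 4 = 525 exactly → divisible by 4
2100 ÷ 100 = 21 exactly → divisible by 100
2100 ÷ 400 = 5 remainder 100 → not divisible by 400
Divisible by 100 but not by 400 → not a leap year


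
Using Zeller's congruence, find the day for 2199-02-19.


Tuesday

Zeller's congruence:
q=19, m=14, k=98, j=21
h = (19 + ⌊13×15/5⌋ + 98 + ⌊98/4⌋ + ⌊21/4⌋ - 2×21) mod 7
= (19 + 39 + 98 + 24 + 5 - 42) mod 7
= 143 mod 7 = 3
h=3 → Tuesday


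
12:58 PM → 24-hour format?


12:58

Input: 12:58 PM
12 PM → 12 (noon)


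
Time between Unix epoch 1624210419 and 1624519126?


Difference = 1624519126 - 1624210419 = 308707 seconds
In hours: 308707 / 3600 ≈ 85.8
In days: 308707 / 86400 ≈ 3.57

308707 seconds (85.8 hours / 3.57 days)


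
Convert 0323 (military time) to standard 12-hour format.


3:23 AM

Hour: 3
3 < 12 → AM


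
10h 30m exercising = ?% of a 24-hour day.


43.8%

Time: 630 minutes
Day: 1440 minutes
Percentage = (630/1440) × 100 ≈ 43.8%


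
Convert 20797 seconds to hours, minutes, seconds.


5h 46m 37s

Hours: 20797 ÷ 3600 = 5 remainder 2797
Minutes: 2797 ÷ 60 = 46 remainder 37
Seconds: 37


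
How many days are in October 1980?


Month: October (month 10)
October has 31 days

31 days


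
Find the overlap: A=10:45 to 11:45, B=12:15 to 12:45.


Meeting A: 645-705 (in minutes from midnight)
Meeting B: 735-765
Overlap start = max(645, 735) = 735
Overlap end = min(705, 765) = 705
Overlap = max(0, 705 - 735) = 0 min

0 minutes


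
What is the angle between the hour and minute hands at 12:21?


115.5°

Hour hand (12 ≡ 0 on the dial): 0×30 + 21×0.5 = 10.5°
Minute hand = 21×6 = 126°
Difference = |10.5 - 126| = 115.5°


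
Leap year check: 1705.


Rules: divisible by 4 AND (not by 100 OR by 400)
1705 ÷ 4 = 426 remainder 1 → not divisible by 4
Not divisible by 4 → not a leap year

No


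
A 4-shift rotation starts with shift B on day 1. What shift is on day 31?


Shifts: A, B, C, D
Start: B (index 1)
Day 31: (1 + 31 - 1) mod 4
= 31 mod 4
= 3
Index 3 → shift D

Shift D


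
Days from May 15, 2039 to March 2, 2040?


292 days

From May 15, 2039 to March 2, 2040
Rest of May 2039: 31 - 15 = 16
Full months: June 30, July 31, August 31, September 30, October 31, November 30, December 31, January 31, February 2040 29
Days into March 2040: 2
Total = 16 + 30 + 31 + 31 + 30 + 31 + 30 + 31 + 31 + 29 + 2 = 292 days


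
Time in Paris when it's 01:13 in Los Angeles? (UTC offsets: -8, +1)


Time difference = UTC+1 - UTC-8 = +9 hours
New hour = (1 + 9) mod 24
= 10 mod 24 = 10
Minutes unchanged → 10:13

10:13


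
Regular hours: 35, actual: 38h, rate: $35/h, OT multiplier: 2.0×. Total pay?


$1435.00

Regular: 35h × $35 = $1225.00
Overtime: 38 - 35 = 3h
OT pay: 3h × $35 × 2.0 = $210.00
Total = $1225.00 + $210.00 = $1435.00


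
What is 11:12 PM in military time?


23:12

Input: 11:12 PM
PM: 11 + 12 = 23


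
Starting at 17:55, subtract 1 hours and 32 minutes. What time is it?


16:23

Start: 1075 minutes from midnight
Subtract: 92 minutes
Remaining: 1075 - 92 = 983
Hours: 16, Minutes: 23


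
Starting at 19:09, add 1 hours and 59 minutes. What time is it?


Start: 1149 minutes from midnight
Add: 119 minutes
Total: 1268 minutes
Hours: 1268 ÷ 60 = 21 remainder 8

21:08


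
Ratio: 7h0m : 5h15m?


4:3 (1.33)

Duration 1: 420 minutes
Duration 2: 315 minutes
Ratio = 420:315
GCD = 105
Simplified = 4:3
As a decimal: 4/3 ≈ 1.33


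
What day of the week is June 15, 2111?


Zeller's congruence:
q=15, m=6, k=11, j=21
h = (15 + ⌊13×7/5⌋ + 11 + ⌊11/4⌋ + ⌊21/4⌋ - 2×21) mod 7
= (15 + 18 + 11 + 2 + 5 - 42) mod 7
= 9 mod 7 = 2
h=2 → Monday

Monday


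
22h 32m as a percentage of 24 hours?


0.9389 (93.89%)

Total minutes: 22×60 + 32 = 1352
Day = 24×60 = 1440 minutes
Fraction = 1352/1440 ≈ 0.9389
As a percentage: 1352/1440 × 100 ≈ 93.89%


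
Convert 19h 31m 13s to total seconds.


Hours: 19 × 3600 = 68400
Minutes: 31 × 60 = 1860
Seconds: 13
Total = 68400 + 1860 + 13 = 70273

70273 seconds


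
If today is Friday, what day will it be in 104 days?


Start: Friday (index 4)
(4 + 104) mod 7
= 108 mod 7
= 3
Index 3 → Thursday

Thursday


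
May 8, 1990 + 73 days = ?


July 20, 1990

Start: May 8, 1990
Add 73 days
May 8 → June 1: 31 - 8 + 1 = 24 days (73 - 24 = 49 left)
June 1 → July 1: 30 - 1 + 1 = 30 days (49 - 30 = 19 left)
July 1 + 19 = July 20, 1990


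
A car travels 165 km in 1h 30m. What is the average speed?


110.0 km/h

Distance: 165 km
Time: 1h 30m = 90 min = 90/60 = 3/2 hours
Speed = 165 ÷ (3/2) = 165 × 2 / 3 = 330/3 = 110.0 km/h


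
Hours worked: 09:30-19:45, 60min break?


9h 15m (555 minutes)

Total time = (19×60+45) - (9×60+30)
= 1185 - 570 = 615 min
Minus break: 615 - 60 = 555 min
= 9h 15m


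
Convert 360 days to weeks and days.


Weeks: 360 ÷ 7 = 51 remainder 3

51 weeks 3 days


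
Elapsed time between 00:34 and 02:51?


2h 17m

End time in minutes: 2×60 + 51 = 171
Start time in minutes: 0×60 + 34 = 34
Difference = 171 - 34 = 137 minutes
= 2 hours 17 minutes


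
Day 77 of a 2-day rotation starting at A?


Shift A

Shifts: A, B
Start: A (index 0)
Day 77: (0 + 77 - 1) mod 2
= 76 mod 2
= 0
Index 0 → shift A


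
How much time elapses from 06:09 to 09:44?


3h 35m

End time in minutes: 9×60 + 44 = 584
Start time in minutes: 6×60 + 9 = 369
Difference = 584 - 369 = 215 minutes
= 3 hours 35 minutes


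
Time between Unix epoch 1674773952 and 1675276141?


Difference = 1675276141 - 1674773952 = 502189 seconds
In hours: 502189 / 3600 ≈ 139.5
In days: 502189 / 86400 ≈ 5.81

502189 seconds (139.5 hours / 5.81 days)


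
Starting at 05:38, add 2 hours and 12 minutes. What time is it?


07:50

Start: 338 minutes from midnight
Add: 132 minutes
Total: 470 minutes
Hours: 470 ÷ 60 = 7 remainder 50


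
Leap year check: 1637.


No

Rules: divisible by 4 AND (not by 100 OR by 400)
1637 ÷ 4 = 409 remainder 1 → not divisible by 4
Not divisible by 4 → not a leap year


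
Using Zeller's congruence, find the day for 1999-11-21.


Zeller's congruence:
q=21, m=11, k=99, j=19
h = (21 + ⌊13×12/5⌋ + 99 + ⌊99/4⌋ + ⌊19/4⌋ - 2×19) mod 7
= (21 + 31 + 99 + 24 + 4 - 38) mod 7
= 141 mod 7 = 1
h=1 → Sunday

Sunday


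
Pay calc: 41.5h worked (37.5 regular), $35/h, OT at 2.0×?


Regular: 37.5h × $35 = $1312.50
Overtime: 41.5 - 37.5 = 4.0h
OT pay: 4.0h × $35 × 2.0 = $280.00
Total = $1312.50 + $280.00 = $1592.50

$1592.50


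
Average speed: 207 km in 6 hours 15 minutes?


Distance: 207 km
Time: 6h 15m = 375 min = 375/60 = 25/4 hours
Speed = 207 ÷ (25/4) = 207 × 4 / 25 = 828/25 ≈ 33.1 km/h

33.1 km/h


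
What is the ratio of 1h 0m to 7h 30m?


Duration 1: 60 minutes
Duration 2: 450 minutes
Ratio = 60:450
GCD = 30
Simplified = 2:15
As a decimal: 2/15 ≈ 0.13

2:15 (0.13)


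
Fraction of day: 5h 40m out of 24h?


0.2361 (23.61%)

Total minutes: 5×60 + 40 = 340
Day = 24×60 = 1440 minutes
Fraction = 340/1440 ≈ 0.2361
As a percentage: 340/1440 × 100 ≈ 23.61%


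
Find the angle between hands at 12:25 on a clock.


137.5°

Hour hand (12 ≡ 0 on the dial): 0×30 + 25×0.5 = 12.5°
Minute hand = 25×6 = 150°
Difference = |12.5 - 150| = 137.5°


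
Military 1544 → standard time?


3:44 PM

Hour: 15
15 - 12 = 3 → PM


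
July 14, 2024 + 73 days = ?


Start: July 14, 2024
Add 73 days
July 14 → August 1: 31 - 14 + 1 = 18 days (73 - 18 = 55 left)
August 1 → September 1: 31 - 1 + 1 = 31 days (55 - 31 = 24 left)
September 1 + 24 = September 25, 2024

September 25, 2024


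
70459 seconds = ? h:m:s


19h 34m 19s

Hours: 70459 ÷ 3600 = 19 remainder 2059
Minutes: 2059 ÷ 60 = 34 remainder 19
Seconds: 19


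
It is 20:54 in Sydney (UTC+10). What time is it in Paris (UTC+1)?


11:54

Time difference = UTC+1 - UTC+10 = -9 hours
New hour = (20 -9) mod 24
= 11 mod 24 = 11
Minutes unchanged → 11:54


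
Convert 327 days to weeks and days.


Weeks: 327 ÷ 7 = 46 remainder 5

46 weeks 5 days


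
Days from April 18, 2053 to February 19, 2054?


307 days

From April 18, 2053 to February 19, 2054
Rest of April 2053: 30 - 18 = 12
Full months: May 31, June 30, July 31, August 31, September 30, October 31, November 30, December 31, January 31
Days into February 2054: 19
Total = 12 + 31 + 30 + 31 + 31 + 30 + 31 + 30 + 31 + 31 + 19 = 307 days


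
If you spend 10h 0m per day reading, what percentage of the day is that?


Time: 600 minutes
Day: 1440 minutes
Percentage = (600/1440) × 100 ≈ 41.7%

41.7%


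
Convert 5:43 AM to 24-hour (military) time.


Input: 5:43 AM
AM hour stays: 5

05:43


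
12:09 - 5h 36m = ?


Start: 729 minutes from midnight
Subtract: 336 minutes
Remaining: 729 - 336 = 393
Hours: 6, Minutes: 33

06:33


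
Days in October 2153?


31 days

Month: October (month 10)
October has 31 days


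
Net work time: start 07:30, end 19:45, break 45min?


11h 30m (690 minutes)

Total time = (19×60+45) - (7×60+30)
= 1185 - 450 = 735 min
Minus break: 735 - 45 = 690 min
= 11h 30m


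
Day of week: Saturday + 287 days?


Start: Saturday (index 5)
(5 + 287) mod 7
= 292 mod 7
= 5
Index 5 → Saturday

Saturday


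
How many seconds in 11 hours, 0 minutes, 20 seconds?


39620 seconds

Hours: 11 × 3600 = 39600
Minutes: 0 × 60 = 0
Seconds: 20
Total = 39600 + 0 + 20 = 39620


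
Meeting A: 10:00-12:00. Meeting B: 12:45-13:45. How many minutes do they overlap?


Meeting A: 600-720 (in minutes from midnight)
Meeting B: 765-825
Overlap start = max(600, 765) = 765
Overlap end = min(720, 825) = 720
Overlap = max(0, 720 - 765) = 0 min

0 minutes


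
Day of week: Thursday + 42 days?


Start: Thursday (index 3)
(3 + 42) mod 7
= 45 mod 7
= 3
Index 3 → Thursday

Thursday


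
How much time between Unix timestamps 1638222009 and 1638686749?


Difference = 1638686749 - 1638222009 = 464740 seconds
In hours: 464740 / 3600 ≈ 129.1
In days: 464740 / 86400 ≈ 5.38

464740 seconds (129.1 hours / 5.38 days)


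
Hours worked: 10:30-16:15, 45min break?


5h 0m (300 minutes)

Total time = (16×60+15) - (10×60+30)
= 975 - 630 = 345 min
Minus break: 345 - 45 = 300 min
= 5h 0m


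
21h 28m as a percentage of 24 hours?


0.8944 (89.44%)

Total minutes: 21×60 + 28 = 1288
Day = 24×60 = 1440 minutes
Fraction = 1288/1440 ≈ 0.8944
As a percentage: 1288/1440 × 100 ≈ 89.44%


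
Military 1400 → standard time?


2:00 PM

Hour: 14
14 - 12 = 2 → PM


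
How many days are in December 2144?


31 days

Month: December (month 12)
December has 31 days


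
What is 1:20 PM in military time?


13:20

Input: 1:20 PM
PM: 1 + 12 = 13


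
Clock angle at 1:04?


Hour hand = 1×30 + 4×0.5 = 32.0°
Minute hand = 4×6 = 24°
Difference = |32.0 - 24| = 8.0°

8.0°


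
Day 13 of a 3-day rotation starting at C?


Shift C

Shifts: A, B, C
Start: C (index 2)
Day 13: (2 + 13 - 1) mod 3
= 14 mod 3
= 2
Index 2 → shift C


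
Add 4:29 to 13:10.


Start: 790 minutes from midnight
Add: 269 minutes
Total: 1059 minutes
Hours: 1059 ÷ 60 = 17 remainder 39

17:39


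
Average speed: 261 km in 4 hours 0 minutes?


Distance: 261 km
Time: 4 hours
Speed = 261 / 4 ≈ 65.3 km/h

65.3 km/h


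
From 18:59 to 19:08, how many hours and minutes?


End time in minutes: 19×60 + 8 = 1148
Start time in minutes: 18×60 + 59 = 1139
Difference = 1148 - 1139 = 9 minutes
= 0 hours 9 minutes

0h 9m


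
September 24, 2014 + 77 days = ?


December 10, 2014

Start: September 24, 2014
Add 77 days
September 24 → October 1: 30 - 24 + 1 = 7 days (77 - 7 = 70 left)
October 1 → November 1: 31 - 1 + 1 = 31 days (70 - 31 = 39 left)
November 1 → December 1: 30 - 1 + 1 = 30 days (39 - 30 = 9 left)
December 1 + 9 = December 10, 2014


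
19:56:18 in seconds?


71778 seconds

Hours: 19 × 3600 = 68400
Minutes: 56 × 60 = 3360
Seconds: 18
Total = 68400 + 3360 + 18 = 71778


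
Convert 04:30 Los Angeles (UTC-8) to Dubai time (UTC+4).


16:30

Time difference = UTC+4 - UTC-8 = +12 hours
New hour = (4 + 12) mod 24
= 16 mod 24 = 16
Minutes unchanged → 16:30


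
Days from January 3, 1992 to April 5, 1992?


93 days

From January 3, 1992 to April 5, 1992
Rest of January 1992: 31 - 3 = 28
Full months: February 1992 29, March 31
Days into April 1992: 5
Total = 28 + 29 + 31 + 5 = 93 days


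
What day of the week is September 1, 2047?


Zeller's congruence:
q=1, m=9, k=47, j=20
h = (1 + ⌊13×10/5⌋ + 47 + ⌊47/4⌋ + ⌊20/4⌋ - 2×20) mod 7
= (1 + 26 + 47 + 11 + 5 - 40) mod 7
= 50 mod 7 = 1
h=1 → Sunday

Sunday


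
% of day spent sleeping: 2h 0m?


Time: 120 minutes
Day: 1440 minutes
Percentage = (120/1440) × 100 ≈ 8.3%

8.3%


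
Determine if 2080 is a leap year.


Rules: divisible by 4 AND (not by 100 OR by 400)
2080 ÷ 4 = 520 exactly → divisible by 4
2080 ÷ 100 = 20 remainder 80 → not divisible by 100
Divisible by 4 but not by 100 → leap year

Yes


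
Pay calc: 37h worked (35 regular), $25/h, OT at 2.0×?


Regular: 35h × $25 = $875.00
Overtime: 37 - 35 = 2h
OT pay: 2h × $25 × 2.0 = $100.00
Total = $875.00 + $100.00 = $975.00

$975.00


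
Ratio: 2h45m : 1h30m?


Duration 1: 165 minutes
Duration 2: 90 minutes
Ratio = 165:90
GCD = 15
Simplified = 11:6
As a decimal: 11/6 ≈ 1.83

11:6 (1.83)


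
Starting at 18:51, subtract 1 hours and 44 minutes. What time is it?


17:07

Start: 1131 minutes from midnight
Subtract: 104 minutes
Remaining: 1131 - 104 = 1027
Hours: 17, Minutes: 7


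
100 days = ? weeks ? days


Weeks: 100 ÷ 7 = 14 remainder 2

14 weeks 2 days


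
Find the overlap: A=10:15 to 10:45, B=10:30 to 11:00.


Meeting A: 615-645 (in minutes from midnight)
Meeting B: 630-660
Overlap start = max(615, 630) = 630
Overlap end = min(645, 660) = 645
Overlap = max(0, 645 - 630) = 15 min

15 minutes


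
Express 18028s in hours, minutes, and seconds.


Hours: 18028 ÷ 3600 = 5 remainder 28
Minutes: 28 ÷ 60 = 0 remainder 28
Seconds: 28

5h 0m 28s


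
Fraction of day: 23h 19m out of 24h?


0.9715 (97.15%)

Total minutes: 23×60 + 19 = 1399
Day = 24×60 = 1440 minutes
Fraction = 1399/1440 ≈ 0.9715
As a percentage: 1399/1440 × 100 ≈ 97.15%


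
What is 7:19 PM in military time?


Input: 7:19 PM
PM: 7 + 12 = 19

19:19


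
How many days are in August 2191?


31 days

Month: August (month 8)
August has 31 days


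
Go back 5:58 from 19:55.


13:57

Start: 1195 minutes from midnight
Subtract: 358 minutes
Remaining: 1195 - 358 = 837
Hours: 13, Minutes: 57


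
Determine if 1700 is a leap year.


No

Rules: divisible by 4 AND (not by 100 OR by 400)
1700 ÷ 4 = 425 exactly → divisible by 4
1700 ÷ 100 = 17 exactly → divisible by 100
1700 ÷ 400 = 4 remainder 100 → not divisible by 400
Divisible by 100 but not by 400 → not a leap year


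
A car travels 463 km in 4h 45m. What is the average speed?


Distance: 463 km
Time: 4h 45m = 285 min = 285/60 = 19/4 hours
Speed = 463 ÷ (19/4) = 463 × 4 / 19 = 1852/19 ≈ 97.5 km/h

97.5 km/h


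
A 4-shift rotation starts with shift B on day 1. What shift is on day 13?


Shifts: A, B, C, D
Start: B (index 1)
Day 13: (1 + 13 - 1) mod 4
= 13 mod 4
= 1
Index 1 → shift B

Shift B


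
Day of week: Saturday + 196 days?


Start: Saturday (index 5)
(5 + 196) mod 7
= 201 mod 7
= 5
Index 5 → Saturday

Saturday


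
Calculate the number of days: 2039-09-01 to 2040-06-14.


287 days

From September 1, 2039 to June 14, 2040
Rest of September 2039: 30 - 1 = 29
Full months: October 31, November 30, December 31, January 31, February 2040 29, March 31, April 30, May 31
Days into June 2040: 14
Total = 29 + 31 + 30 + 31 + 31 + 29 + 31 + 30 + 31 + 14 = 287 days


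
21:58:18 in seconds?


Hours: 21 × 3600 = 75600
Minutes: 58 × 60 = 3480
Seconds: 18
Total = 75600 + 3480 + 18 = 79098

79098 seconds


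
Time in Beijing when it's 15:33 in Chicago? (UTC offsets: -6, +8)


Time difference = UTC+8 - UTC-6 = +14 hours
New hour = (15 + 14) mod 24
= 29 mod 24 = 5
Minutes unchanged → 05:33; 29 ≥ 24 → next day

05:33 (next day)


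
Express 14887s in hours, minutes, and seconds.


Hours: 14887 ÷ 3600 = 4 remainder 487
Minutes: 487 ÷ 60 = 8 remainder 7
Seconds: 7

4h 8m 7s


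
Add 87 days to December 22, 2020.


March 19, 2021

Start: December 22, 2020
Add 87 days
December 22 → January 1: 31 - 22 + 1 = 10 days (87 - 10 = 77 left)
January 1 → February 1: 31 - 1 + 1 = 31 days (77 - 31 = 46 left)
February 1 → March 1: 28 - 1 + 1 = 28 days (46 - 28 = 18 left)
March 1 + 18 = March 19, 2021


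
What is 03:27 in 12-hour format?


3:27 AM

Hour: 3
3 < 12 → AM


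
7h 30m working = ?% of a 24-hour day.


31.3%

Time: 450 minutes
Day: 1440 minutes
Percentage = (450/1440) × 100 ≈ 31.3%


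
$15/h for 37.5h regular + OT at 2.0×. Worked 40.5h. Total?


$652.50

Regular: 37.5h × $15 = $562.50
Overtime: 40.5 - 37.5 = 3.0h
OT pay: 3.0h × $15 × 2.0 = $90.00
Total = $562.50 + $90.00 = $652.50


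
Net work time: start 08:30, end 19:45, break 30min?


10h 45m (645 minutes)

Total time = (19×60+45) - (8×60+30)
= 1185 - 510 = 675 min
Minus break: 675 - 30 = 645 min
= 10h 45m


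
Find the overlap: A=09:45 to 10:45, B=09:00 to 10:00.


15 minutes

Meeting A: 585-645 (in minutes from midnight)
Meeting B: 540-600
Overlap start = max(585, 540) = 585
Overlap end = min(645, 600) = 600
Overlap = max(0, 600 - 585) = 15 min


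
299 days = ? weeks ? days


Weeks: 299 ÷ 7 = 42 remainder 5

42 weeks 5 days


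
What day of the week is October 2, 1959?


Zeller's congruence:
q=2, m=10, k=59, j=19
h = (2 + ⌊13×11/5⌋ + 59 + ⌊59/4⌋ + ⌊19/4⌋ - 2×19) mod 7
= (2 + 28 + 59 + 14 + 4 - 38) mod 7
= 69 mod 7 = 6
h=6 → Friday

Friday


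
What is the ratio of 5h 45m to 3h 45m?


23:15 (1.53)

Duration 1: 345 minutes
Duration 2: 225 minutes
Ratio = 345:225
GCD = 15
Simplified = 23:15
As a decimal: 23/15 ≈ 1.53


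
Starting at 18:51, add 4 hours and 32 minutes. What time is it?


23:23

Start: 1131 minutes from midnight
Add: 272 minutes
Total: 1403 minutes
Hours: 1403 ÷ 60 = 23 remainder 23


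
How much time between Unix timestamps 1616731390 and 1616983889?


252499 seconds (70.1 hours / 2.92 days)

Difference = 1616983889 - 1616731390 = 252499 seconds
In hours: 252499 / 3600 ≈ 70.1
In days: 252499 / 86400 ≈ 2.92


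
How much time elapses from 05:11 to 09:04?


End time in minutes: 9×60 + 4 = 544
Start time in minutes: 5×60 + 11 = 311
Difference = 544 - 311 = 233 minutes
= 3 hours 53 minutes

3h 53m


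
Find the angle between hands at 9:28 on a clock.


Hour hand = 9×30 + 28×0.5 = 284.0°
Minute hand = 28×6 = 168°
Difference = |284.0 - 168| = 116.0°

116.0°


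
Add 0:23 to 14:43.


Start: 883 minutes from midnight
Add: 23 minutes
Total: 906 minutes
Hours: 906 ÷ 60 = 15 remainder 6

15:06


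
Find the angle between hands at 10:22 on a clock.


179.0°

Hour hand = 10×30 + 22×0.5 = 311.0°
Minute hand = 22×6 = 132°
Difference = |311.0 - 132| = 179.0°


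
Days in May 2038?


Month: May (month 5)
May has 31 days

31 days


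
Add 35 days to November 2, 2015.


Start: November 2, 2015
Add 35 days
November 2 → December 1: 30 - 2 + 1 = 29 days (35 - 29 = 6 left)
December 1 + 6 = December 7, 2015

December 7, 2015


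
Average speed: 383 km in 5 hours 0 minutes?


Distance: 383 km
Time: 5 hours
Speed = 383 / 5 = 76.6 km/h

76.6 km/h


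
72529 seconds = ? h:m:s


20h 8m 49s

Hours: 72529 ÷ 3600 = 20 remainder 529
Minutes: 529 ÷ 60 = 8 remainder 49
Seconds: 49


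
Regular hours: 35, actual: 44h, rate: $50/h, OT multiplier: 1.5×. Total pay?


$2425.00

Regular: 35h × $50 = $1750.00
Overtime: 44 - 35 = 9h
OT pay: 9h × $50 × 1.5 = $675.00
Total = $1750.00 + $675.00 = $2425.00


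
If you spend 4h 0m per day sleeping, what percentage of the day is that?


Time: 240 minutes
Day: 1440 minutes
Percentage = (240/1440) × 100 ≈ 16.7%

16.7%


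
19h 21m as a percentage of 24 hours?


0.8063 (80.63%)

Total minutes: 19×60 + 21 = 1161
Day = 24×60 = 1440 minutes
Fraction = 1161/1440 ≈ 0.8063
As a percentage: 1161/1440 × 100 ≈ 80.63%


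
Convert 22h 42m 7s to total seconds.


Hours: 22 × 3600 = 79200
Minutes: 42 × 60 = 2520
Seconds: 7
Total = 79200 + 2520 + 7 = 81727

81727 seconds


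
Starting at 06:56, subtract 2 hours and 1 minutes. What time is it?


04:55

Start: 416 minutes from midnight
Subtract: 121 minutes
Remaining: 416 - 121 = 295
Hours: 4, Minutes: 55


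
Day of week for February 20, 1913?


Zeller's congruence:
q=20, m=14, k=12, j=19
h = (20 + ⌊13×15/5⌋ + 12 + ⌊12/4⌋ + ⌊19/4⌋ - 2×19) mod 7
= (20 + 39 + 12 + 3 + 4 - 38) mod 7
= 40 mod 7 = 5
h=5 → Thursday

Thursday


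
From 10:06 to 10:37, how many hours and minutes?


End time in minutes: 10×60 + 37 = 637
Start time in minutes: 10×60 + 6 = 606
Difference = 637 - 606 = 31 minutes
= 0 hours 31 minutes

0h 31m


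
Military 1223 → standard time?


12:23 PM

Hour: 12
12 → 12 PM (noon)


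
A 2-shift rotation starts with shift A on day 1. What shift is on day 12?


Shift B

Shifts: A, B
Start: A (index 0)
Day 12: (0 + 12 - 1) mod 2
= 11 mod 2
= 1
Index 1 → shift B


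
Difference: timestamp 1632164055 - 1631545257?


618798 seconds (171.9 hours / 7.16 days)

Difference = 1632164055 - 1631545257 = 618798 seconds
In hours: 618798 / 3600 ≈ 171.9
In days: 618798 / 86400 ≈ 7.16


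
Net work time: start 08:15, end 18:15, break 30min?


9h 30m (570 minutes)

Total time = (18×60+15) - (8×60+15)
= 1095 - 495 = 600 min
Minus break: 600 - 30 = 570 min
= 9h 30m


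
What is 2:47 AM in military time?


Input: 2:47 AM
AM hour stays: 2

02:47


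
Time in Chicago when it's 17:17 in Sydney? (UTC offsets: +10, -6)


01:17

Time difference = UTC-6 - UTC+10 = -16 hours
New hour = (17 -16) mod 24
= 1 mod 24 = 1
Minutes unchanged → 01:17


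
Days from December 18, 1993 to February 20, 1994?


From December 18, 1993 to February 20, 1994
Rest of December 1993: 31 - 18 = 13
Full months: January 31
Days into February 1994: 20
Total = 13 + 31 + 20 = 64 days

64 days


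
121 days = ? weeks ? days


Weeks: 121 ÷ 7 = 17 remainder 2

17 weeks 2 days


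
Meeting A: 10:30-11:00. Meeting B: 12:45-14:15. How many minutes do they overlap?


Meeting A: 630-660 (in minutes from midnight)
Meeting B: 765-855
Overlap start = max(630, 765) = 765
Overlap end = min(660, 855) = 660
Overlap = max(0, 660 - 765) = 0 min

0 minutes


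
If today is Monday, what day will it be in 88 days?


Friday

Start: Monday (index 0)
(0 + 88) mod 7
= 88 mod 7
= 4
Index 4 → Friday


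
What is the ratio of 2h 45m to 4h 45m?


11:19 (0.58)

Duration 1: 165 minutes
Duration 2: 285 minutes
Ratio = 165:285
GCD = 15
Simplified = 11:19
As a decimal: 11/19 ≈ 0.58


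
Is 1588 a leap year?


Yes

Rules: divisible by 4 AND (not by 100 OR by 400)
1588 ÷ 4 = 397 exactly → divisible by 4
1588 ÷ 100 = 15 remainder 88 → not divisible by 100
Divisible by 4 but not by 100 → leap year


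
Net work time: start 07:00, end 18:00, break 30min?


Total time = (18×60+0) - (7×60+0)
= 1080 - 420 = 660 min
Minus break: 660 - 30 = 630 min
= 10h 30m

10h 30m (630 minutes)


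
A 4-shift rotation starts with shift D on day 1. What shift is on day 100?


Shifts: A, B, C, D
Start: D (index 3)
Day 100: (3 + 100 - 1) mod 4
= 102 mod 4
= 2
Index 2 → shift C

Shift C


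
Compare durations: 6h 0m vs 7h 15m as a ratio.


Duration 1: 360 minutes
Duration 2: 435 minutes
Ratio = 360:435
GCD = 15
Simplified = 24:29
As a decimal: 24/29 ≈ 0.83

24:29 (0.83)


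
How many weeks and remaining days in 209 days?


29 weeks 6 days

Weeks: 209 ÷ 7 = 29 remainder 6


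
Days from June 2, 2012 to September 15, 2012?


From June 2, 2012 to September 15, 2012
Rest of June 2012: 30 - 2 = 28
Full months: July 31, August 31
Days into September 2012: 15
Total = 28 + 31 + 31 + 15 = 105 days

105 days


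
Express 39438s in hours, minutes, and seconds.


Hours: 39438 ÷ 3600 = 10 remainder 3438
Minutes: 3438 ÷ 60 = 57 remainder 18
Seconds: 18

10h 57m 18s


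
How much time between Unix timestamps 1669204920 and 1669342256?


Difference = 1669342256 - 1669204920 = 137336 seconds
In hours: 137336 / 3600 ≈ 38.1
In days: 137336 / 86400 ≈ 1.59

137336 seconds (38.1 hours / 1.59 days)


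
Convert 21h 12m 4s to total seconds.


Hours: 21 × 3600 = 75600
Minutes: 12 × 60 = 720
Seconds: 4
Total = 75600 + 720 + 4 = 76324

76324 seconds


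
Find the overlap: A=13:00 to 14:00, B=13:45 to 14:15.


Meeting A: 780-840 (in minutes from midnight)
Meeting B: 825-855
Overlap start = max(780, 825) = 825
Overlap end = min(840, 855) = 840
Overlap = max(0, 840 - 825) = 15 min

15 minutes
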